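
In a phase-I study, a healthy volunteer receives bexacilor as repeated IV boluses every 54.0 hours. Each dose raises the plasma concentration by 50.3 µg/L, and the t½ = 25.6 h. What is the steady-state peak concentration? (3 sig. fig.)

65.5 µg/L

k = ln 2 / 25.6 = 0.02708 h⁻¹
Fraction remaining after one interval: e^(−kτ) = e^(−0.02708 × 54.0) = 0.2317
R = 1 / (1 − 0.2317) = 1.302
Css,max = 50.3 × 1.302 ≈ 65.5 µg/L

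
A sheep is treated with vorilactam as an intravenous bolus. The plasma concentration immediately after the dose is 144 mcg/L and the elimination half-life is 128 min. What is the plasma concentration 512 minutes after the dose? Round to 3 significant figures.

k = ln 2 / 128 = 0.005415 min⁻¹
C(t) = C₀ e^(−kt) = 144 × e^(−0.005415 × 512) = 144 × e^(−2.773) = 144 × 0.06250 ≈ 9.00 mcg/L

9.00 mcg/L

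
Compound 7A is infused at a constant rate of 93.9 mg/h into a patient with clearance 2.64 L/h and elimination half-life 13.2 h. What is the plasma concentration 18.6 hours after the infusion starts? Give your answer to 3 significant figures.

Css = rate / CL = 93.9 / 2.64 = 35.57 µg/mL
k = ln 2 / 13.2 = 0.05251 h⁻¹
C(t) = Css (1 − e^(−kt)) = 35.57 × (1 − e^(−0.9767)) = 35.57 × 0.6235 ≈ 22.2 µg/mL

22.2 µg/mL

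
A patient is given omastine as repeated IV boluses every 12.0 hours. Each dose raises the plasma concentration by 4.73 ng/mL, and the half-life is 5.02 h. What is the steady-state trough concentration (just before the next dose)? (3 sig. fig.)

1.11 ng/mL

k = ln 2 / 5.02 = 0.1381 h⁻¹
Fraction remaining after one interval: e^(−kτ) = e^(−0.1381 × 12.0) = 0.1907
R = 1 / (1 − 0.1907) = 1.236
Css,max = 4.73 × 1.236 = 5.845 ng/mL
Css,min = Css,max × e^(−kτ) = 5.845 × 0.1907 ≈ 1.11 ng/mL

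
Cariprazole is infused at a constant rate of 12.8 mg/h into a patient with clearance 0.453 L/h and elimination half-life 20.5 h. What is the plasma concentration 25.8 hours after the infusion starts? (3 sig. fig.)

16.4 mg/L

Css = rate / CL = 12.8 / 0.453 = 28.26 mg/L
k = ln 2 / 20.5 = 0.03381 h⁻¹
C(t) = Css (1 − e^(−kt)) = 28.26 × (1 − e^(−0.8724)) = 28.26 × 0.5820 ≈ 16.4 mg/L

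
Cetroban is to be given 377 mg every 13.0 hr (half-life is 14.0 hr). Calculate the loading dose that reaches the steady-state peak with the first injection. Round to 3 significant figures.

794 mg

k = ln 2 / 14.0 = 0.04951 hr⁻¹
Accumulation ratio R = 1 / (1 − e^(−kτ)) = 1 / (1 − e^(−0.04951×13.0)) = 1 / (1 − 0.5254) = 2.107
Loading dose = maintenance dose × R = 377 × 2.107 ≈ 794 mg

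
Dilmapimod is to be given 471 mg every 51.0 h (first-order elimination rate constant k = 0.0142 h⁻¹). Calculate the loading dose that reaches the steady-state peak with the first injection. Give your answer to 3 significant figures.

Accumulation ratio R = 1 / (1 − e^(−kτ)) = 1 / (1 − e^(−0.01420×51.0)) = 1 / (1 − 0.4847) = 1.941
Loading dose = maintenance dose × R = 471 × 1.941 ≈ 914 mg

914 mg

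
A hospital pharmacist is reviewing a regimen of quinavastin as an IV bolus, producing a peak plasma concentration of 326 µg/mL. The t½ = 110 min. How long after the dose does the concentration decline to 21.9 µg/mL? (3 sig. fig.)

k = ln 2 / 110 = 0.006301 min⁻¹
C(t) = C₀ e^(−kt)  ⇒  t = ln(C₀/C) / k
t = ln(326/21.9) / 0.006301 = 2.700 / 0.006301 ≈ 429 minutes

429 minutes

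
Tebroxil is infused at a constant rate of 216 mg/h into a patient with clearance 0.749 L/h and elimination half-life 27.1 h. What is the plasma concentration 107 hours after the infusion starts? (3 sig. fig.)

270 mg/L

Css = rate / CL = 216 / 0.749 = 288.4 mg/L
k = ln 2 / 27.1 = 0.02558 h⁻¹
C(t) = Css (1 − e^(−kt)) = 288.4 × (1 − e^(−2.737)) = 288.4 × 0.9352 ≈ 270 mg/L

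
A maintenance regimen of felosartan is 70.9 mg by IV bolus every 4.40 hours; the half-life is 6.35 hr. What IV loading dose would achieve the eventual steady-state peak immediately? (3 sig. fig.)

186 mg

k = ln 2 / 6.35 = 0.1092 hr⁻¹
Accumulation ratio R = 1 / (1 − e^(−kτ)) = 1 / (1 − e^(−0.1092×4.40)) = 1 / (1 − 0.6186) = 2.622
Loading dose = maintenance dose × R = 70.9 × 2.622 ≈ 186 mg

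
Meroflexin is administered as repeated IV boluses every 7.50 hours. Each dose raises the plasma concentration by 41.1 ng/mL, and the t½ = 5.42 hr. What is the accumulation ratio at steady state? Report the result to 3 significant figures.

k = ln 2 / 5.42 = 0.1279 hr⁻¹
Fraction remaining after one interval: e^(−kτ) = e^(−0.1279 × 7.50) = 0.3832
R = 1 / (1 − 0.3832) = 1 / 0.6168 ≈ 1.62

1.62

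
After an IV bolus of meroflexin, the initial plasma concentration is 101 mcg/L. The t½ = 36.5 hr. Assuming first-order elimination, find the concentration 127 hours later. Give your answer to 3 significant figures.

k = ln 2 / 36.5 = 0.01899 hr⁻¹
127 hr is 3.479 half-lives, so C = 101 × (1/2)^3.479 = 101 × 0.08966 ≈ 9.06 mcg/L

9.06 mcg/L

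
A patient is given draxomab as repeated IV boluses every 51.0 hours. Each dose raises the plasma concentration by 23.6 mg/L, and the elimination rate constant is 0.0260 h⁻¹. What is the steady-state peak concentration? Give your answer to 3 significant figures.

Fraction remaining after one interval: e^(−kτ) = e^(−0.02600 × 51.0) = 0.2655
R = 1 / (1 − 0.2655) = 1.362
Css,max = 23.6 × 1.362 ≈ 32.1 mg/L

32.1 mg/L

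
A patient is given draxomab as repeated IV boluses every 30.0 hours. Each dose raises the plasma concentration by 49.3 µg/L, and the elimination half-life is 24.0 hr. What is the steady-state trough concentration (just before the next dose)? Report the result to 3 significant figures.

35.8 µg/L

k = ln 2 / 24.0 = 0.02888 hr⁻¹
Fraction remaining after one interval: e^(−kτ) = e^(−0.02888 × 30.0) = 0.4204
R = 1 / (1 − 0.4204) = 1.725
Css,max = 49.3 × 1.725 = 85.07 µg/L
Css,min = Css,max × e^(−kτ) = 85.07 × 0.4204 ≈ 35.8 µg/L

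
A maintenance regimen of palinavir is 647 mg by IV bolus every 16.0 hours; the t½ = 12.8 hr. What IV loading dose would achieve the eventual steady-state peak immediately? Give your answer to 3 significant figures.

k = ln 2 / 12.8 = 0.05415 hr⁻¹
Accumulation ratio R = 1 / (1 − e^(−kτ)) = 1 / (1 − e^(−0.05415×16.0)) = 1 / (1 − 0.4204) = 1.725
Loading dose = maintenance dose × R = 647 × 1.725 ≈ 1120 mg

1120 mg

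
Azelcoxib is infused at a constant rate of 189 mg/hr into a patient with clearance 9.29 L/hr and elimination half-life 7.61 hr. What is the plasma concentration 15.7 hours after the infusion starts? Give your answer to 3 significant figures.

Css = rate / CL = 189 / 9.29 = 20.34 µg/mL
k = ln 2 / 7.61 = 0.09108 hr⁻¹
C(t) = Css (1 − e^(−kt)) = 20.34 × (1 − e^(−1.430)) = 20.34 × 0.7607 ≈ 15.5 µg/mL

15.5 µg/mL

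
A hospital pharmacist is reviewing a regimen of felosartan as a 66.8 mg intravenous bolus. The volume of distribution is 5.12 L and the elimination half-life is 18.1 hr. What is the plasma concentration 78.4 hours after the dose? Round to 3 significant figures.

0.648 µg/mL

C₀ = dose / V = 66.8 / 5.12 = 13.05 µg/mL
k = ln 2 / 18.1 = 0.03830 hr⁻¹
C(t) = C₀ e^(−kt) = 13.05 × e^(−0.03830 × 78.4) = 13.05 × e^(−3.002) = 13.05 × 0.04967 ≈ 0.648 µg/mL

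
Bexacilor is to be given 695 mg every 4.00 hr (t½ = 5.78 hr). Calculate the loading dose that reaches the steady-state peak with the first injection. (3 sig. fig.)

k = ln 2 / 5.78 = 0.1199 hr⁻¹
Accumulation ratio R = 1 / (1 − e^(−kτ)) = 1 / (1 − e^(−0.1199×4.00)) = 1 / (1 − 0.6190) = 2.625
Loading dose = maintenance dose × R = 695 × 2.625 ≈ 1820 mg

1820 mg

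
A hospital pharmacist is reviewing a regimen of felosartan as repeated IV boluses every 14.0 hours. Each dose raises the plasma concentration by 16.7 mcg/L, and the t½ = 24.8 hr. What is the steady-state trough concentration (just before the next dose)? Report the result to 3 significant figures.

k = ln 2 / 24.8 = 0.02795 hr⁻¹
Fraction remaining after one interval: e^(−kτ) = e^(−0.02795 × 14.0) = 0.6762
R = 1 / (1 − 0.6762) = 3.088
Css,max = 16.7 × 3.088 = 51.57 mcg/L
Css,min = Css,max × e^(−kτ) = 51.57 × 0.6762 ≈ 34.9 mcg/L

34.9 mcg/L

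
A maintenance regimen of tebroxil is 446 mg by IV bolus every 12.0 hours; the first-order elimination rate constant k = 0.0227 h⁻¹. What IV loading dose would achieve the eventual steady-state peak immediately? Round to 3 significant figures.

Accumulation ratio R = 1 / (1 − e^(−kτ)) = 1 / (1 − e^(−0.02270×12.0)) = 1 / (1 − 0.7615) = 4.194
Loading dose = maintenance dose × R = 446 × 4.194 ≈ 1870 mg

1870 mg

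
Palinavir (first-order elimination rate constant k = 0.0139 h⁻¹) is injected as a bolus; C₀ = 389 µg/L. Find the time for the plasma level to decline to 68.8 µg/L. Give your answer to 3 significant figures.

125 hours

C(t) = C₀ e^(−kt)  ⇒  t = ln(C₀/C) / k
t = ln(389/68.8) / 0.01390 = 1.732 / 0.01390 ≈ 125 hours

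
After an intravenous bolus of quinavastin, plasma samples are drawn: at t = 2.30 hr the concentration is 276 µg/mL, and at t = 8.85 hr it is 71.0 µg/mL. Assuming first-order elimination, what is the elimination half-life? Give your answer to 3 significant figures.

k = ln(C₁/C₂) / (t₂ − t₁) = ln(276/71.0) / (8.85 − 2.30)
  = 1.358 / 6.550 = 0.2073 hr⁻¹
t½ = ln 2 / k = ln 2 / 0.2073 ≈ 3.34 hours

3.34 hours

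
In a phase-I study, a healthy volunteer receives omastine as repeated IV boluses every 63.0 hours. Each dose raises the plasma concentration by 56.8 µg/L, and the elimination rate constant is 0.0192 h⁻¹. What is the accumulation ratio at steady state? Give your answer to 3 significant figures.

1.43

Fraction remaining after one interval: e^(−kτ) = e^(−0.01920 × 63.0) = 0.2983
R = 1 / (1 − 0.2983) = 1 / 0.7017 ≈ 1.43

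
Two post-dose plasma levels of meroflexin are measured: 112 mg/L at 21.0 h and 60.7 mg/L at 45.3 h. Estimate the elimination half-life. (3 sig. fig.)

k = ln(C₁/C₂) / (t₂ − t₁) = ln(112/60.7) / (45.3 − 21.0)
  = 0.6126 / 24.30 = 0.02521 h⁻¹
t½ = ln 2 / k = ln 2 / 0.02521 ≈ 27.5 hours

27.5 hours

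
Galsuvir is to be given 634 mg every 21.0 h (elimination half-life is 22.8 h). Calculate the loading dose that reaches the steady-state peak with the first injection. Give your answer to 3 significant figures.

1340 mg

k = ln 2 / 22.8 = 0.03040 h⁻¹
Accumulation ratio R = 1 / (1 − e^(−kτ)) = 1 / (1 − e^(−0.03040×21.0)) = 1 / (1 − 0.5281) = 2.119
Loading dose = maintenance dose × R = 634 × 2.119 ≈ 1340 mg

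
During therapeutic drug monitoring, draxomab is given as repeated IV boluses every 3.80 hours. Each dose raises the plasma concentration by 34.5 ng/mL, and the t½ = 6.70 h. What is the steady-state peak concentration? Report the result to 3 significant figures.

k = ln 2 / 6.70 = 0.1035 h⁻¹
Fraction remaining after one interval: e^(−kτ) = e^(−0.1035 × 3.80) = 0.6749
R = 1 / (1 − 0.6749) = 3.076
Css,max = 34.5 × 3.076 ≈ 106 ng/mL

106 ng/mL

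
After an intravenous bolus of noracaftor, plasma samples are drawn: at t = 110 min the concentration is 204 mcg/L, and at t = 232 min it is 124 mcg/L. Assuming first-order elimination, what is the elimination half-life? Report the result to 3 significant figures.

170 minutes

k = ln(C₁/C₂) / (t₂ − t₁) = ln(204/124) / (232 − 110)
  = 0.4978 / 122.0 = 0.004081 min⁻¹
t½ = ln 2 / k = ln 2 / 0.004081 ≈ 170 minutes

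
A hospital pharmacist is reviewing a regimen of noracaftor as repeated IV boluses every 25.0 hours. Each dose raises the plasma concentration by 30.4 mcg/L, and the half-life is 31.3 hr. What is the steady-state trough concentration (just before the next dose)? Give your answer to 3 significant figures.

41.1 mcg/L

k = ln 2 / 31.3 = 0.02215 hr⁻¹
Fraction remaining after one interval: e^(−kτ) = e^(−0.02215 × 25.0) = 0.5749
R = 1 / (1 − 0.5749) = 2.352
Css,max = 30.4 × 2.352 = 71.51 mcg/L
Css,min = Css,max × e^(−kτ) = 71.51 × 0.5749 ≈ 41.1 mcg/L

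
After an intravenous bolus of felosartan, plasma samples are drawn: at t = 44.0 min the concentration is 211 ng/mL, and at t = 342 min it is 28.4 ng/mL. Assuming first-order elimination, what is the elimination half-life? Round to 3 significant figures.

k = ln(C₁/C₂) / (t₂ − t₁) = ln(211/28.4) / (342 − 44.0)
  = 2.005 / 298.0 = 0.006730 min⁻¹
t½ = ln 2 / k = ln 2 / 0.006730 ≈ 103 minutes

103 minutes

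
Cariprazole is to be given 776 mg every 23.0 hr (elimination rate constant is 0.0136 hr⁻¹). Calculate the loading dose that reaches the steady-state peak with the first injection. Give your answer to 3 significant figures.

2890 mg

Accumulation ratio R = 1 / (1 − e^(−kτ)) = 1 / (1 − e^(−0.01360×23.0)) = 1 / (1 − 0.7314) = 3.723
Loading dose = maintenance dose × R = 776 × 3.723 ≈ 2890 mg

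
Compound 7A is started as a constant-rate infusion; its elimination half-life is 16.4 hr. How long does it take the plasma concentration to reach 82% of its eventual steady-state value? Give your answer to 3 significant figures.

k = ln 2 / 16.4 = 0.04227 hr⁻¹
f = 1 − e^(−kt)  ⇒  t = −ln(1 − f) / k
t = −ln(1 − 0.82) / 0.04227 = 1.715 / 0.04227 ≈ 40.6 hours

40.6 hours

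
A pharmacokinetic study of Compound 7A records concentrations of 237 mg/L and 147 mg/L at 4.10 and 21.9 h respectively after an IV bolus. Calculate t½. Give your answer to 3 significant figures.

k = ln(C₁/C₂) / (t₂ − t₁) = ln(237/147) / (21.9 − 4.10)
  = 0.4776 / 17.80 = 0.02683 h⁻¹
t½ = ln 2 / k = ln 2 / 0.02683 ≈ 25.8 hours

25.8 hours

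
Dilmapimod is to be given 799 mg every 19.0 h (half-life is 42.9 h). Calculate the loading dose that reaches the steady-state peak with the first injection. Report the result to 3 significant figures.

k = ln 2 / 42.9 = 0.01616 h⁻¹
Accumulation ratio R = 1 / (1 − e^(−kτ)) = 1 / (1 − e^(−0.01616×19.0)) = 1 / (1 − 0.7357) = 3.783
Loading dose = maintenance dose × R = 799 × 3.783 ≈ 3020 mg

3020 mg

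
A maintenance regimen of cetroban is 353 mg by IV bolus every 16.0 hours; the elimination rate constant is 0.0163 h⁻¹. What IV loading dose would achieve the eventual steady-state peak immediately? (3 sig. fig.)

1540 mg

Accumulation ratio R = 1 / (1 − e^(−kτ)) = 1 / (1 − e^(−0.01630×16.0)) = 1 / (1 − 0.7704) = 4.356
Loading dose = maintenance dose × R = 353 × 4.356 ≈ 1540 mg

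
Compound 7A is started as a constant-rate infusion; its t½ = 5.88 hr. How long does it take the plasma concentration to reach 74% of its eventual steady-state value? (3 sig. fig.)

k = ln 2 / 5.88 = 0.1179 hr⁻¹
f = 1 − e^(−kt)  ⇒  t = −ln(1 − f) / k
t = −ln(1 − 0.74) / 0.1179 = 1.347 / 0.1179 ≈ 11.4 hours

11.4 hours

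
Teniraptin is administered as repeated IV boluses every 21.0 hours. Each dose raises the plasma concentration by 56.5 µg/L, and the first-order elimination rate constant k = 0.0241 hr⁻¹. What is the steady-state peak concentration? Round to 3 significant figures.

Fraction remaining after one interval: e^(−kτ) = e^(−0.02410 × 21.0) = 0.6028
R = 1 / (1 − 0.6028) = 2.518
Css,max = 56.5 × 2.518 ≈ 142 µg/L

142 µg/L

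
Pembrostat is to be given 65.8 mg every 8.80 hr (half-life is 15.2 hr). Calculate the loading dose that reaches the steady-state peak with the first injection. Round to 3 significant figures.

k = ln 2 / 15.2 = 0.04560 hr⁻¹
Accumulation ratio R = 1 / (1 − e^(−kτ)) = 1 / (1 − e^(−0.04560×8.80)) = 1 / (1 − 0.6695) = 3.025
Loading dose = maintenance dose × R = 65.8 × 3.025 ≈ 199 mg

199 mg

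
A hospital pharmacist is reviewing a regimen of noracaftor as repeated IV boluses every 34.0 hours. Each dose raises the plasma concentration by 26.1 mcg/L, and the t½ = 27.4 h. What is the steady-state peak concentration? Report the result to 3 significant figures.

45.2 mcg/L

k = ln 2 / 27.4 = 0.02530 h⁻¹
Fraction remaining after one interval: e^(−kτ) = e^(−0.02530 × 34.0) = 0.4231
R = 1 / (1 − 0.4231) = 1.733
Css,max = 26.1 × 1.733 ≈ 45.2 mcg/L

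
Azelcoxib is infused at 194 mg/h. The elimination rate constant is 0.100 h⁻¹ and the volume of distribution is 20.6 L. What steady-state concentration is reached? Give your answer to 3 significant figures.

CL = k · V = 0.100 × 20.6 = 2.060 L/h
Css = rate / CL = 194 / 2.060 ≈ 94.2 mg/L

94.2 mg/L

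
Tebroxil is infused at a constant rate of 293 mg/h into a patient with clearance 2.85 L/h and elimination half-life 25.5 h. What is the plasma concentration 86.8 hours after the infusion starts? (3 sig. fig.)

Css = rate / CL = 293 / 2.85 = 102.8 mg/L
k = ln 2 / 25.5 = 0.02718 h⁻¹
C(t) = Css (1 − e^(−kt)) = 102.8 × (1 − e^(−2.359)) = 102.8 × 0.9055 ≈ 93.1 mg/L

93.1 mg/L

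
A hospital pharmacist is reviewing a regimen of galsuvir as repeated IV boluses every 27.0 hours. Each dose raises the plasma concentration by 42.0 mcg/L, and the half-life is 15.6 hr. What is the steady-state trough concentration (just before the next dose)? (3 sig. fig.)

k = ln 2 / 15.6 = 0.04443 hr⁻¹
Fraction remaining after one interval: e^(−kτ) = e^(−0.04443 × 27.0) = 0.3013
R = 1 / (1 − 0.3013) = 1.431
Css,max = 42.0 × 1.431 = 60.11 mcg/L
Css,min = Css,max × e^(−kτ) = 60.11 × 0.3013 ≈ 18.1 mcg/L

18.1 mcg/L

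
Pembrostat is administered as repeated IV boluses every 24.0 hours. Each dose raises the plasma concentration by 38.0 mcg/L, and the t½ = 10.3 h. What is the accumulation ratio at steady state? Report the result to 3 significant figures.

1.25

k = ln 2 / 10.3 = 0.06730 h⁻¹
Fraction remaining after one interval: e^(−kτ) = e^(−0.06730 × 24.0) = 0.1989
R = 1 / (1 − 0.1989) = 1 / 0.8011 ≈ 1.25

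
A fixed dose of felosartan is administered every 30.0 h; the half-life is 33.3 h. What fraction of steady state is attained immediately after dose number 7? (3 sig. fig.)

0.987

k = ln 2 / 33.3 = 0.02082 h⁻¹
f_n = 1 − e^(−nkτ) = 1 − e^(−7 × 0.02082 × 30.0) = 1 − e^(−4.371) = 1 − 0.01264 ≈ 0.987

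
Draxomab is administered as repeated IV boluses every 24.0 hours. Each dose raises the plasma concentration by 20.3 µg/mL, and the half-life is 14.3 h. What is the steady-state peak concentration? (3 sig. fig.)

k = ln 2 / 14.3 = 0.04847 h⁻¹
Fraction remaining after one interval: e^(−kτ) = e^(−0.04847 × 24.0) = 0.3124
R = 1 / (1 − 0.3124) = 1.454
Css,max = 20.3 × 1.454 ≈ 29.5 µg/mL

29.5 µg/mL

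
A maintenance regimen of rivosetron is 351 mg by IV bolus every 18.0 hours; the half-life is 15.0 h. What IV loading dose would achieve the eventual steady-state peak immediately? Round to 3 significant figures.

622 mg

k = ln 2 / 15.0 = 0.04621 h⁻¹
Accumulation ratio R = 1 / (1 − e^(−kτ)) = 1 / (1 − e^(−0.04621×18.0)) = 1 / (1 − 0.4353) = 1.771
Loading dose = maintenance dose × R = 351 × 1.771 ≈ 622 mg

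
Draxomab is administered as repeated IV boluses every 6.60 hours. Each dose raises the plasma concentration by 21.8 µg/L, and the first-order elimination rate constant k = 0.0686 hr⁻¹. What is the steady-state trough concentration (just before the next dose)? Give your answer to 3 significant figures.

38.1 µg/L

Fraction remaining after one interval: e^(−kτ) = e^(−0.06860 × 6.60) = 0.6359
R = 1 / (1 − 0.6359) = 2.746
Css,max = 21.8 × 2.746 = 59.87 µg/L
Css,min = Css,max × e^(−kτ) = 59.87 × 0.6359 ≈ 38.1 µg/L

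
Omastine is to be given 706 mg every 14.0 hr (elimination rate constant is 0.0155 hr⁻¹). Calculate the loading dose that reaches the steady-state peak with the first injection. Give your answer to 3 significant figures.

Accumulation ratio R = 1 / (1 − e^(−kτ)) = 1 / (1 − e^(−0.01550×14.0)) = 1 / (1 − 0.8049) = 5.126
Loading dose = maintenance dose × R = 706 × 5.126 ≈ 3620 mg

3620 mg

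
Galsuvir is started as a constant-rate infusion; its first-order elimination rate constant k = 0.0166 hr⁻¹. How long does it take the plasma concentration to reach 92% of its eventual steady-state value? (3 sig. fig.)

f = 1 − e^(−kt)  ⇒  t = −ln(1 − f) / k
t = −ln(1 − 0.92) / 0.01660 = 2.526 / 0.01660 ≈ 152 hours

152 hours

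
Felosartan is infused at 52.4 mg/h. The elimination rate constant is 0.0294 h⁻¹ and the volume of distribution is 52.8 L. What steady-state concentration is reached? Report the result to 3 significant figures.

CL = k · V = 0.0294 × 52.8 = 1.552 L/h
Css = rate / CL = 52.4 / 1.552 ≈ 33.8 µg/mL

33.8 µg/mL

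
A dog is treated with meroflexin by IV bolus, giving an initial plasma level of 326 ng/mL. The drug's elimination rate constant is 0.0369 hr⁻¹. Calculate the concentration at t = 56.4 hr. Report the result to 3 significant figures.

40.7 ng/mL

C(t) = C₀ e^(−kt) = 326 × e^(−0.03690 × 56.4) = 326 × e^(−2.081) = 326 × 0.1248 ≈ 40.7 ng/mL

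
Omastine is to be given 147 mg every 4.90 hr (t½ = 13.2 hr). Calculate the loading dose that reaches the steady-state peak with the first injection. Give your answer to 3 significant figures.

k = ln 2 / 13.2 = 0.05251 hr⁻¹
Accumulation ratio R = 1 / (1 − e^(−kτ)) = 1 / (1 − e^(−0.05251×4.90)) = 1 / (1 − 0.7731) = 4.408
Loading dose = maintenance dose × R = 147 × 4.408 ≈ 648 mg

648 mg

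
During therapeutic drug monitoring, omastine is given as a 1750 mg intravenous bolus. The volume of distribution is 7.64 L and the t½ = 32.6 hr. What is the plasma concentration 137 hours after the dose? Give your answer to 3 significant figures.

C₀ = dose / V = 1750 / 7.64 = 229.1 mg/L
k = ln 2 / 32.6 = 0.02126 hr⁻¹
C(t) = C₀ e^(−kt) = 229.1 × e^(−0.02126 × 137) = 229.1 × e^(−2.913) = 229.1 × 0.05432 ≈ 12.4 mg/L

12.4 mg/L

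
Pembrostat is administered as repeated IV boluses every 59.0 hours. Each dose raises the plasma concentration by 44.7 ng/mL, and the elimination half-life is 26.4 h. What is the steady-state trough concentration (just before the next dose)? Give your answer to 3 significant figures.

12.1 ng/mL

k = ln 2 / 26.4 = 0.02626 h⁻¹
Fraction remaining after one interval: e^(−kτ) = e^(−0.02626 × 59.0) = 0.2124
R = 1 / (1 − 0.2124) = 1.270
Css,max = 44.7 × 1.270 = 56.76 ng/mL
Css,min = Css,max × e^(−kτ) = 56.76 × 0.2124 ≈ 12.1 ng/mL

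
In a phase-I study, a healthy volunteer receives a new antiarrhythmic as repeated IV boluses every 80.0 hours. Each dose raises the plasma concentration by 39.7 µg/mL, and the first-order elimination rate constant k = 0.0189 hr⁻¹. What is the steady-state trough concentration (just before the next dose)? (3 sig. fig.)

Fraction remaining after one interval: e^(−kτ) = e^(−0.01890 × 80.0) = 0.2205
R = 1 / (1 − 0.2205) = 1.283
Css,max = 39.7 × 1.283 = 50.93 µg/mL
Css,min = Css,max × e^(−kτ) = 50.93 × 0.2205 ≈ 11.2 µg/mL

11.2 µg/mL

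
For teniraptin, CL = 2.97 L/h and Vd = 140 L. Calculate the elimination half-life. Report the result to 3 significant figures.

32.7 hours

k = CL / V = 2.97 / 140 = 0.02121 h⁻¹
t½ = ln 2 / k = ln 2 / 0.02121 ≈ 32.7 hours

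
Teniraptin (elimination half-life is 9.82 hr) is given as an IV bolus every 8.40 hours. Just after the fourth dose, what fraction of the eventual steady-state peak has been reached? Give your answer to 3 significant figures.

k = ln 2 / 9.82 = 0.07059 hr⁻¹
f_n = 1 − e^(−nkτ) = 1 − e^(−4 × 0.07059 × 8.40) = 1 − e^(−2.372) = 1 − 0.09333 ≈ 0.907

0.907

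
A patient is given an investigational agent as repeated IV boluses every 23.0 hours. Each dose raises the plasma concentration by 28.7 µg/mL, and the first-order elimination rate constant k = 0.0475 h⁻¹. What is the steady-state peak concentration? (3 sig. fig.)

Fraction remaining after one interval: e^(−kτ) = e^(−0.04750 × 23.0) = 0.3354
R = 1 / (1 − 0.3354) = 1.505
Css,max = 28.7 × 1.505 ≈ 43.2 µg/mL

43.2 µg/mL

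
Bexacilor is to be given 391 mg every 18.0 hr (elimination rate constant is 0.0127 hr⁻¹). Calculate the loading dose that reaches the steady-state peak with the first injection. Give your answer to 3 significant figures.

Accumulation ratio R = 1 / (1 − e^(−kτ)) = 1 / (1 − e^(−0.01270×18.0)) = 1 / (1 − 0.7956) = 4.893
Loading dose = maintenance dose × R = 391 × 4.893 ≈ 1910 mg

1910 mg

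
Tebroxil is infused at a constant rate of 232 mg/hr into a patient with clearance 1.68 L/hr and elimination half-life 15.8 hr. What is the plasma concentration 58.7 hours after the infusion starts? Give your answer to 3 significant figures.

128 µg/mL

Css = rate / CL = 232 / 1.68 = 138.1 µg/mL
k = ln 2 / 15.8 = 0.04387 hr⁻¹
C(t) = Css (1 − e^(−kt)) = 138.1 × (1 − e^(−2.575)) = 138.1 × 0.9239 ≈ 128 µg/mL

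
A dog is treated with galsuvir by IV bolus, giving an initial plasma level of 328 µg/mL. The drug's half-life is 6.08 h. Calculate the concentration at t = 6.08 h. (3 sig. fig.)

164 µg/mL

k = ln 2 / 6.08 = 0.1140 h⁻¹
6.08 h is 1.000 half-lives, so C = 328 × (1/2)^1.000 = 328 × 0.5000 ≈ 164 µg/mL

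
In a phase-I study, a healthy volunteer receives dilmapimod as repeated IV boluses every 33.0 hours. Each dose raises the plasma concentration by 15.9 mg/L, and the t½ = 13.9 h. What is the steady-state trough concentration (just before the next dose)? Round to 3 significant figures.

k = ln 2 / 13.9 = 0.04987 h⁻¹
Fraction remaining after one interval: e^(−kτ) = e^(−0.04987 × 33.0) = 0.1929
R = 1 / (1 − 0.1929) = 1.239
Css,max = 15.9 × 1.239 = 19.70 mg/L
Css,min = Css,max × e^(−kτ) = 19.70 × 0.1929 ≈ 3.80 mg/L

3.80 mg/L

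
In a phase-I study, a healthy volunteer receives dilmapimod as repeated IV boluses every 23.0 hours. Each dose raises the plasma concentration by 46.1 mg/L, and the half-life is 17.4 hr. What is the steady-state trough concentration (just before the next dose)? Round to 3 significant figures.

30.7 mg/L

k = ln 2 / 17.4 = 0.03984 hr⁻¹
Fraction remaining after one interval: e^(−kτ) = e^(−0.03984 × 23.0) = 0.4000
R = 1 / (1 − 0.4000) = 1.667
Css,max = 46.1 × 1.667 = 76.84 mg/L
Css,min = Css,max × e^(−kτ) = 76.84 × 0.4000 ≈ 30.7 mg/L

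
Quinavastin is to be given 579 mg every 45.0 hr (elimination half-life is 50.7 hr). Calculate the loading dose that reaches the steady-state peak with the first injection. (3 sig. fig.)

k = ln 2 / 50.7 = 0.01367 hr⁻¹
Accumulation ratio R = 1 / (1 − e^(−kτ)) = 1 / (1 − e^(−0.01367×45.0)) = 1 / (1 − 0.5405) = 2.176
Loading dose = maintenance dose × R = 579 × 2.176 ≈ 1260 mg

1260 mg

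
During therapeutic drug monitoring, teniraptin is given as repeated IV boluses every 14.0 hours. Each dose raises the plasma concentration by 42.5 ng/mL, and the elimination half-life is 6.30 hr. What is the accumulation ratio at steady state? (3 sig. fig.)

k = ln 2 / 6.30 = 0.1100 hr⁻¹
Fraction remaining after one interval: e^(−kτ) = e^(−0.1100 × 14.0) = 0.2143
R = 1 / (1 − 0.2143) = 1 / 0.7857 ≈ 1.27

1.27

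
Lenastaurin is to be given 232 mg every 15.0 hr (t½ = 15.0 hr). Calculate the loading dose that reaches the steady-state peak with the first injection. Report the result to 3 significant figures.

k = ln 2 / 15.0 = 0.04621 hr⁻¹
Accumulation ratio R = 1 / (1 − e^(−kτ)) = 1 / (1 − e^(−0.04621×15.0)) = 1 / (1 − 0.5000) = 2.000
Loading dose = maintenance dose × R = 232 × 2.000 ≈ 464 mg

464 mg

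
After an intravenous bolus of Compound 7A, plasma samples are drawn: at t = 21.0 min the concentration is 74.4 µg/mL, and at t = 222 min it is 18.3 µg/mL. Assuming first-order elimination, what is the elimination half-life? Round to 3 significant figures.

99.3 minutes

k = ln(C₁/C₂) / (t₂ − t₁) = ln(74.4/18.3) / (222 − 21.0)
  = 1.403 / 201.0 = 0.006978 min⁻¹
t½ = ln 2 / k = ln 2 / 0.006978 ≈ 99.3 minutes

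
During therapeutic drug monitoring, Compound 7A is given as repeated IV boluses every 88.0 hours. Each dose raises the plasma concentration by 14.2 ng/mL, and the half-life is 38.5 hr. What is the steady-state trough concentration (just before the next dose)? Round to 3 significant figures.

k = ln 2 / 38.5 = 0.01800 hr⁻¹
Fraction remaining after one interval: e^(−kτ) = e^(−0.01800 × 88.0) = 0.2051
R = 1 / (1 − 0.2051) = 1.258
Css,max = 14.2 × 1.258 = 17.86 ng/mL
Css,min = Css,max × e^(−kτ) = 17.86 × 0.2051 ≈ 3.66 ng/mL

3.66 ng/mL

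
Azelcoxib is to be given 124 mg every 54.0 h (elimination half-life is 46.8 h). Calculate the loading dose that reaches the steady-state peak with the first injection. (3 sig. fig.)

225 mg

k = ln 2 / 46.8 = 0.01481 h⁻¹
Accumulation ratio R = 1 / (1 − e^(−kτ)) = 1 / (1 − e^(−0.01481×54.0)) = 1 / (1 − 0.4494) = 1.816
Loading dose = maintenance dose × R = 124 × 1.816 ≈ 225 mg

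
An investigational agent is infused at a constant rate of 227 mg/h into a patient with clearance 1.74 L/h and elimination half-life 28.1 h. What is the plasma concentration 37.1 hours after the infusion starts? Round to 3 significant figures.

Css = rate / CL = 227 / 1.74 = 130.5 mg/L
k = ln 2 / 28.1 = 0.02467 h⁻¹
C(t) = Css (1 − e^(−kt)) = 130.5 × (1 − e^(−0.9152)) = 130.5 × 0.5995 ≈ 78.2 mg/L

78.2 mg/L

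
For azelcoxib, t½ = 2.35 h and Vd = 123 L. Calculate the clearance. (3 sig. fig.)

k = ln 2 / t½ = ln 2 / 2.35 = 0.2950 h⁻¹
CL = k · V = 0.2950 × 123 ≈ 36.3 L/h

36.3 L/h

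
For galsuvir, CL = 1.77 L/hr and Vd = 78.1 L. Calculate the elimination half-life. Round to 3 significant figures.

30.6 hours

k = CL / V = 1.77 / 78.1 = 0.02266 hr⁻¹
t½ = ln 2 / k = ln 2 / 0.02266 ≈ 30.6 hours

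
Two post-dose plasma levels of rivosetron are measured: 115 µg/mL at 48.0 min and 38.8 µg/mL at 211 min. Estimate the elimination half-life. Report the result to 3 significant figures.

104 minutes

k = ln(C₁/C₂) / (t₂ − t₁) = ln(115/38.8) / (211 − 48.0)
  = 1.087 / 163.0 = 0.006666 min⁻¹
t½ = ln 2 / k = ln 2 / 0.006666 ≈ 104 minutes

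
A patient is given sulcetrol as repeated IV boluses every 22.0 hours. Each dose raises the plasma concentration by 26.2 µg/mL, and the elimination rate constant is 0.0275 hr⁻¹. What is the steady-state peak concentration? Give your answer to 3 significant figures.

57.7 µg/mL

Fraction remaining after one interval: e^(−kτ) = e^(−0.02750 × 22.0) = 0.5461
R = 1 / (1 − 0.5461) = 2.203
Css,max = 26.2 × 2.203 ≈ 57.7 µg/mL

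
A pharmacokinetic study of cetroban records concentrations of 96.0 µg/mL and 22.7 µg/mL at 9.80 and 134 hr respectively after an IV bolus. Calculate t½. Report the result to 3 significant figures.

k = ln(C₁/C₂) / (t₂ − t₁) = ln(96.0/22.7) / (134 − 9.80)
  = 1.442 / 124.2 = 0.01161 hr⁻¹
t½ = ln 2 / k = ln 2 / 0.01161 ≈ 59.7 hours

59.7 hours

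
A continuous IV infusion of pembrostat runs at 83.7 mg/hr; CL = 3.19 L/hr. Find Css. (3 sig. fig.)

Css = infusion rate / CL = 83.7 / 3.19 ≈ 26.2 mg/L

26.2 mg/L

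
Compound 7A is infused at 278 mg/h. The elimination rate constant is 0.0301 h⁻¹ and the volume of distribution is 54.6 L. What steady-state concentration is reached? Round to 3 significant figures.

169 mg/L

CL = k · V = 0.0301 × 54.6 = 1.643 L/h
Css = rate / CL = 278 / 1.643 ≈ 169 mg/L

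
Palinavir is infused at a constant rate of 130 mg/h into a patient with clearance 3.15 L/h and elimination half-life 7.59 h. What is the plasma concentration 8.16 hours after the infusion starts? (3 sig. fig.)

Css = rate / CL = 130 / 3.15 = 41.27 µg/mL
k = ln 2 / 7.59 = 0.09132 h⁻¹
C(t) = Css (1 − e^(−kt)) = 41.27 × (1 − e^(−0.7452)) = 41.27 × 0.5254 ≈ 21.7 µg/mL

21.7 µg/mL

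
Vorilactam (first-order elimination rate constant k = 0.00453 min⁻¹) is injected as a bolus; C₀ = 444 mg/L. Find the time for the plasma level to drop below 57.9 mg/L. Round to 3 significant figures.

C(t) = C₀ e^(−kt)  ⇒  t = ln(C₀/C) / k
t = ln(444/57.9) / 0.004530 = 2.037 / 0.004530 ≈ 450 minutes

450 minutes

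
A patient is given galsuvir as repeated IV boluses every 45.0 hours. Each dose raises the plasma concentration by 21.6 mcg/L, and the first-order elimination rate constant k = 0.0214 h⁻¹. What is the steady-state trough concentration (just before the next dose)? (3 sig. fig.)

Fraction remaining after one interval: e^(−kτ) = e^(−0.02140 × 45.0) = 0.3817
R = 1 / (1 − 0.3817) = 1.617
Css,max = 21.6 × 1.617 = 34.94 mcg/L
Css,min = Css,max × e^(−kτ) = 34.94 × 0.3817 ≈ 13.3 mcg/L

13.3 mcg/L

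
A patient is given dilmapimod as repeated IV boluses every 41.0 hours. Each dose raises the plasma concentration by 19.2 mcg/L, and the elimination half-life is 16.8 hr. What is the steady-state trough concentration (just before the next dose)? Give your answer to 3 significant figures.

k = ln 2 / 16.8 = 0.04126 hr⁻¹
Fraction remaining after one interval: e^(−kτ) = e^(−0.04126 × 41.0) = 0.1842
R = 1 / (1 − 0.1842) = 1.226
Css,max = 19.2 × 1.226 = 23.54 mcg/L
Css,min = Css,max × e^(−kτ) = 23.54 × 0.1842 ≈ 4.34 mcg/L

4.34 mcg/L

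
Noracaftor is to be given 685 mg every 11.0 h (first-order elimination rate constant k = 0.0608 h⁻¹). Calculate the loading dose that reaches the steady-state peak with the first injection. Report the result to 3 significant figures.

1400 mg

Accumulation ratio R = 1 / (1 − e^(−kτ)) = 1 / (1 − e^(−0.06080×11.0)) = 1 / (1 − 0.5123) = 2.051
Loading dose = maintenance dose × R = 685 × 2.051 ≈ 1400 mg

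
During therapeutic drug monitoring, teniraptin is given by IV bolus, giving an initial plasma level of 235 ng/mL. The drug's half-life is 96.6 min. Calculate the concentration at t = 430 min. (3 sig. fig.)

k = ln 2 / 96.6 = 0.007175 min⁻¹
430 min is 4.451 half-lives, so C = 235 × (1/2)^4.451 = 235 × 0.04571 ≈ 10.7 ng/mL

10.7 ng/mL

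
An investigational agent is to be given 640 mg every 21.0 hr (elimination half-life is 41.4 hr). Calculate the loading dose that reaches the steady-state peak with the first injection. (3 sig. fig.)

k = ln 2 / 41.4 = 0.01674 hr⁻¹
Accumulation ratio R = 1 / (1 − e^(−kτ)) = 1 / (1 − e^(−0.01674×21.0)) = 1 / (1 − 0.7036) = 3.373
Loading dose = maintenance dose × R = 640 × 3.373 ≈ 2160 mg

2160 mg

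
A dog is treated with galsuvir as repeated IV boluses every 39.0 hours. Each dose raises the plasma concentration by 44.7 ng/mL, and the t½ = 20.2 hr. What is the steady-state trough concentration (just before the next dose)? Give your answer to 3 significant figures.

15.9 ng/mL

k = ln 2 / 20.2 = 0.03431 hr⁻¹
Fraction remaining after one interval: e^(−kτ) = e^(−0.03431 × 39.0) = 0.2623
R = 1 / (1 − 0.2623) = 1.356
Css,max = 44.7 × 1.356 = 60.59 ng/mL
Css,min = Css,max × e^(−kτ) = 60.59 × 0.2623 ≈ 15.9 ng/mL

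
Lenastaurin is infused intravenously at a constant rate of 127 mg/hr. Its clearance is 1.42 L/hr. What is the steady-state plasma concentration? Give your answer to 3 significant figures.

89.4 µg/mL

Css = infusion rate / CL = 127 / 1.42 ≈ 89.4 µg/mL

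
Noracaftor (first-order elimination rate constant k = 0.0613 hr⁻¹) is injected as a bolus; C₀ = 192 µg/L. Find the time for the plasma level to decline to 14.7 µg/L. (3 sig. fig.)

C(t) = C₀ e^(−kt)  ⇒  t = ln(C₀/C) / k
t = ln(192/14.7) / 0.06130 = 2.570 / 0.06130 ≈ 41.9 hours

41.9 hours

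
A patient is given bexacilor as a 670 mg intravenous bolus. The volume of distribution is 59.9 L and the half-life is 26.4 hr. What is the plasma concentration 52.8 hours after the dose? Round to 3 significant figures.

2.80 µg/mL

C₀ = dose / V = 670 / 59.9 = 11.19 µg/mL
k = ln 2 / 26.4 = 0.02626 hr⁻¹
C(t) = C₀ e^(−kt) = 11.19 × e^(−0.02626 × 52.8) = 11.19 × e^(−1.386) = 11.19 × 0.2500 ≈ 2.80 µg/mL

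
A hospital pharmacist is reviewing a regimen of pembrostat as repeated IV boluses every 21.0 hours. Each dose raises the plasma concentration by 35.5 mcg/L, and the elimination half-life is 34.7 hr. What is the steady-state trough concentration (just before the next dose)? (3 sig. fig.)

68.1 mcg/L

k = ln 2 / 34.7 = 0.01998 hr⁻¹
Fraction remaining after one interval: e^(−kτ) = e^(−0.01998 × 21.0) = 0.6574
R = 1 / (1 − 0.6574) = 2.919
Css,max = 35.5 × 2.919 = 103.6 mcg/L
Css,min = Css,max × e^(−kτ) = 103.6 × 0.6574 ≈ 68.1 mcg/L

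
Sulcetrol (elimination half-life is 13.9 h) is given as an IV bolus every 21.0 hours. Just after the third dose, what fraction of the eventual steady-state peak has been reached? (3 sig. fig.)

k = ln 2 / 13.9 = 0.04987 h⁻¹
f_n = 1 − e^(−nkτ) = 1 − e^(−3 × 0.04987 × 21.0) = 1 − e^(−3.142) = 1 − 0.04321 ≈ 0.957

0.957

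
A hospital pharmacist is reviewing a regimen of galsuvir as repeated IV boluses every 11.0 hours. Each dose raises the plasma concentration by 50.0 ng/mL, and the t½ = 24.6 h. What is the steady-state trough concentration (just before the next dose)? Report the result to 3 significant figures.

k = ln 2 / 24.6 = 0.02818 h⁻¹
Fraction remaining after one interval: e^(−kτ) = e^(−0.02818 × 11.0) = 0.7335
R = 1 / (1 − 0.7335) = 3.752
Css,max = 50.0 × 3.752 = 187.6 ng/mL
Css,min = Css,max × e^(−kτ) = 187.6 × 0.7335 ≈ 138 ng/mL

138 ng/mL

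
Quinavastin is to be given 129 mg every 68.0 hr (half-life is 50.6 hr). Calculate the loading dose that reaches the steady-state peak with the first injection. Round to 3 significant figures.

213 mg

k = ln 2 / 50.6 = 0.01370 hr⁻¹
Accumulation ratio R = 1 / (1 − e^(−kτ)) = 1 / (1 − e^(−0.01370×68.0)) = 1 / (1 − 0.3940) = 1.650
Loading dose = maintenance dose × R = 129 × 1.650 ≈ 213 mg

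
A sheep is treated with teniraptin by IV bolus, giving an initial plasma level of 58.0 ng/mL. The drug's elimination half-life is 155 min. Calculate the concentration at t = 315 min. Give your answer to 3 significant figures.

k = ln 2 / 155 = 0.004472 min⁻¹
C(t) = C₀ e^(−kt) = 58.0 × e^(−0.004472 × 315) = 58.0 × e^(−1.409) = 58.0 × 0.2445 ≈ 14.2 ng/mL

14.2 ng/mL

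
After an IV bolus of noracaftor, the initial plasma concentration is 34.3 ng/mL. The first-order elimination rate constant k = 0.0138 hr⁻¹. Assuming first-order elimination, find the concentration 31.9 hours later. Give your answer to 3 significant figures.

22.1 ng/mL

C(t) = C₀ e^(−kt) = 34.3 × e^(−0.01380 × 31.9) = 34.3 × e^(−0.4402) = 34.3 × 0.6439 ≈ 22.1 ng/mL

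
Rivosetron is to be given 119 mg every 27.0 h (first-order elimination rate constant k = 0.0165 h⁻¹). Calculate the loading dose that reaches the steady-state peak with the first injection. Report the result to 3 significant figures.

Accumulation ratio R = 1 / (1 − e^(−kτ)) = 1 / (1 − e^(−0.01650×27.0)) = 1 / (1 − 0.6405) = 2.782
Loading dose = maintenance dose × R = 119 × 2.782 ≈ 331 mg

331 mg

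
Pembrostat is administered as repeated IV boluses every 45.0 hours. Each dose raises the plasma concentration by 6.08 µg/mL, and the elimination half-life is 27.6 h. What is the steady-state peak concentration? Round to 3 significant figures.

8.98 µg/mL

k = ln 2 / 27.6 = 0.02511 h⁻¹
Fraction remaining after one interval: e^(−kτ) = e^(−0.02511 × 45.0) = 0.3230
R = 1 / (1 − 0.3230) = 1.477
Css,max = 6.08 × 1.477 ≈ 8.98 µg/mL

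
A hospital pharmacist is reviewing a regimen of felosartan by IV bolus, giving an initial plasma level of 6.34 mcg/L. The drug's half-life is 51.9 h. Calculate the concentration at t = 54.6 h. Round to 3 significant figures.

3.06 mcg/L

k = ln 2 / 51.9 = 0.01336 h⁻¹
54.6 h is 1.052 half-lives, so C = 6.34 × (1/2)^1.052 = 6.34 × 0.4823 ≈ 3.06 mcg/L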